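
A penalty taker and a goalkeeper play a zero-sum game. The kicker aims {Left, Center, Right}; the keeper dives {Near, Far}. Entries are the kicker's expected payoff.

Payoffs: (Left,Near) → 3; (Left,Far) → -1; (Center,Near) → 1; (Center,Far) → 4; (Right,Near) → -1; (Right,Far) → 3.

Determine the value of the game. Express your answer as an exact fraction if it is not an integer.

Row minima: Left → -1, Center → 1, Right → -1; maximin = 1.
Column maxima: Near → 3, Far → 4; minimax = 3.
1 ≠ 3, so there is no saddle point; optimal play is mixed.
Right is strictly dominated by Center, so the kicker never plays it.
On the remaining 2×2 (Left, Center vs Near, Far):
Let the kicker play Left with probability p. Expected payoff against Near: 3p + 1(1−p) = 2p + 1; against Far: (-1)p + 4(1−p) = −5p + 4.
Setting these equal: 2p + 1 = −5p + 4 ⇒ 7p = 3 ⇒ p = 3/7, and the value is (2)·(3/7) + 1 = 13/7.
For the keeper: with q = P(Near), equating Left's and Center's payoffs gives 4q − 1 = −3q + 4 ⇒ q = 5/7.

13/7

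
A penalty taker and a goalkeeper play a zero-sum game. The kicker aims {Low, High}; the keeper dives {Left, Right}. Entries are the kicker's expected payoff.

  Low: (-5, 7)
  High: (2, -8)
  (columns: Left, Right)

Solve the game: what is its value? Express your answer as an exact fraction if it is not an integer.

Row minima: Low → -5, High → -8; maximin = -5.
Column maxima: Left → 2, Right → 7; minimax = 2.
-5 ≠ 2, so there is no saddle point; optimal play is mixed.
Let the kicker play Low with probability p. Expected payoff against Left: (-5)p + 2(1−p) = −7p + 2; against Right: 7p + (-8)(1−p) = 15p − 8.
Setting these equal: −7p + 2 = 15p − 8 ⇒ −22p = -10 ⇒ p = 5/11, and the value is (-7)·(5/11) + 2 = -13/11.
For the keeper: with q = P(Left), equating Low's and High's payoffs gives −12q + 7 = 10q − 8 ⇒ q = 15/22.

-13/11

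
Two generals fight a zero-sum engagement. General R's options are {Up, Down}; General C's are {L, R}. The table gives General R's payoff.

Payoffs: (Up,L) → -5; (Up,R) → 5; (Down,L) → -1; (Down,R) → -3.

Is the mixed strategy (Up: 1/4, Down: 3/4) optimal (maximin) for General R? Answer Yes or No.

No

Against L this mix gives (1/4)·(-5) + (3/4)·(-1) = -2.
Against R this mix gives (1/4)·5 + (3/4)·(-3) = -1.
General C will play L, holding General R to -2. Shifting weight toward the row that does better against L would raise this floor (the equalizing mix achieves -5/3 against both L and R), so the proposed strategy is not optimal.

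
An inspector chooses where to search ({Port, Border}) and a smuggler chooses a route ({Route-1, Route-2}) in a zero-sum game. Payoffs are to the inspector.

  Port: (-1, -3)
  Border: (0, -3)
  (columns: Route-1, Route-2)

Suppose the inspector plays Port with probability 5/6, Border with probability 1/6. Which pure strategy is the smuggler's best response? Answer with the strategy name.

If the smuggler plays Route-1, the inspector's expected payoff is (5/6)·(-1) + (1/6)·0 = -5/6.
If the smuggler plays Route-2, the inspector's expected payoff is (5/6)·(-3) + (1/6)·(-3) = -3.
The smuggler minimizes the inspector's payoff; the smallest is -3, so the best response is Route-2.

Route-2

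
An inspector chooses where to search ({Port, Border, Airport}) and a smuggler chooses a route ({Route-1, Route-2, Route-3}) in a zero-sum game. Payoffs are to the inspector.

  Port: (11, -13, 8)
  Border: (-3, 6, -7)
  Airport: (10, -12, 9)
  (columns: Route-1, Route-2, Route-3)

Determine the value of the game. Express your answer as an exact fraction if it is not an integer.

Row minima: Port → -13, Border → -7, Airport → -12; maximin = -7.
Column maxima: Route-1 → 11, Route-2 → 6, Route-3 → 9; minimax = 6.
-7 ≠ 6, so there is no saddle point; optimal play is mixed.
Route-1 is strictly dominated by Route-3 (it gives the inspector strictly more in every row), so the smuggler never plays it.
With Route-1 eliminated, Port is strictly dominated by Airport (Airport gives the inspector strictly more in every remaining column), so the inspector never plays it.
On the remaining 2×2 (Border, Airport vs Route-2, Route-3):
Let the inspector play Border with probability p. Expected payoff against Route-2: 6p + (-12)(1−p) = 18p − 12; against Route-3: (-7)p + 9(1−p) = −16p + 9.
Setting these equal: 18p − 12 = −16p + 9 ⇒ 34p = 21 ⇒ p = 21/34, and the value is (18)·(21/34) − 12 = -15/17.
For the smuggler: with q = P(Route-2), equating Border's and Airport's payoffs gives 13q − 7 = −21q + 9 ⇒ q = 8/17.

-15/17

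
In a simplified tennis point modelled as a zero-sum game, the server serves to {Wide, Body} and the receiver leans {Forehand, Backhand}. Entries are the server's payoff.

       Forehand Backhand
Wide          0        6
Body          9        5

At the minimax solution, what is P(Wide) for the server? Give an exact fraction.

2/5

Row minima: Wide → 0, Body → 5; maximin = 5.
Column maxima: Forehand → 9, Backhand → 6; minimax = 6.
5 ≠ 6, so there is no saddle point; optimal play is mixed.
Let the server play Wide with probability p. Expected payoff against Forehand: 0p + 9(1−p) = −9p + 9; against Backhand: 6p + 5(1−p) = p + 5.
Setting these equal: −9p + 9 = p + 5 ⇒ −10p = -4 ⇒ p = 2/5, and the value is (-9)·(2/5) + 9 = 27/5.
For the receiver: with q = P(Forehand), equating Wide's and Body's payoffs gives −6q + 6 = 4q + 5 ⇒ q = 1/10.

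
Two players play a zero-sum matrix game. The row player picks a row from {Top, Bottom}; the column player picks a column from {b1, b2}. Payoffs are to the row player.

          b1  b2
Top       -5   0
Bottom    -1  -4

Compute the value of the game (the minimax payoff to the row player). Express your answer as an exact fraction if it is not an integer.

Row minima: Top → -5, Bottom → -4; maximin = -4.
Column maxima: b1 → -1, b2 → 0; minimax = -1.
-4 ≠ -1, so there is no saddle point; optimal play is mixed.
Let the row player play Top with probability p. Expected payoff against b1: (-5)p + (-1)(1−p) = −4p − 1; against b2: 0p + (-4)(1−p) = 4p − 4.
Setting these equal: −4p − 1 = 4p − 4 ⇒ −8p = -3 ⇒ p = 3/8, and the value is (-4)·(3/8) − 1 = -5/2.
For the column player: with q = P(b1), equating Top's and Bottom's payoffs gives −5q = 3q − 4 ⇒ q = 1/2.

-5/2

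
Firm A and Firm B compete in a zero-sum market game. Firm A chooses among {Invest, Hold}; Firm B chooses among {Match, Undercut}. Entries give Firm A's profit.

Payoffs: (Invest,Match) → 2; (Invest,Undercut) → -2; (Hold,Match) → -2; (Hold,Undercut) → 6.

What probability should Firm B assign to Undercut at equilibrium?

1/3

Row minima: Invest → -2, Hold → -2; maximin = -2.
Column maxima: Match → 2, Undercut → 6; minimax = 2.
-2 ≠ 2, so there is no saddle point; optimal play is mixed.
Let Firm A play Invest with probability p. Expected payoff against Match: 2p + (-2)(1−p) = 4p − 2; against Undercut: (-2)p + 6(1−p) = −8p + 6.
Setting these equal: 4p − 2 = −8p + 6 ⇒ 12p = 8 ⇒ p = 2/3, and the value is (4)·(2/3) − 2 = 2/3.
For Firm B: with q = P(Match), equating Invest's and Hold's payoffs gives 4q − 2 = −8q + 6 ⇒ q = 2/3.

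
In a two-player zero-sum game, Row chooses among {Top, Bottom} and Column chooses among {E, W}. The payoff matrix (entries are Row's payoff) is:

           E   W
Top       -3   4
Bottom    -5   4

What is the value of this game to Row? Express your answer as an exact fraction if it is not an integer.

Row minima: Top → -3, Bottom → -5; maximin = -3.
Column maxima: E → -3, W → 4; minimax = -3.
Since maximin = minimax = -3, there is a saddle point and the value is -3.

-3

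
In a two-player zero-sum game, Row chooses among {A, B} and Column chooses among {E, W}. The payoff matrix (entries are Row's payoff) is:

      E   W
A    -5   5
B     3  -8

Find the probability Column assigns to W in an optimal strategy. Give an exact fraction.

8/21

Row minima: A → -5, B → -8; maximin = -5.
Column maxima: E → 3, W → 5; minimax = 3.
-5 ≠ 3, so there is no saddle point; optimal play is mixed.
Let Row play A with probability p. Expected payoff against E: (-5)p + 3(1−p) = −8p + 3; against W: 5p + (-8)(1−p) = 13p − 8.
Setting these equal: −8p + 3 = 13p − 8 ⇒ −21p = -11 ⇒ p = 11/21, and the value is (-8)·(11/21) + 3 = -25/21.
For Column: with q = P(E), equating A's and B's payoffs gives −10q + 5 = 11q − 8 ⇒ q = 13/21.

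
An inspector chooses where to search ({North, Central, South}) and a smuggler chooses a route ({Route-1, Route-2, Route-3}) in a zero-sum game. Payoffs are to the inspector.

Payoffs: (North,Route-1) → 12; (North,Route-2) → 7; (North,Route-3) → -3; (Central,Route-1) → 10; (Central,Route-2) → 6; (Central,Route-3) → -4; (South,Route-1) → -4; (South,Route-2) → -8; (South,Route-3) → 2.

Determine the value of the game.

Row minima: North → -3, Central → -4, South → -8; maximin = -3.
Column maxima: Route-1 → 12, Route-2 → 7, Route-3 → 2; minimax = 2.
-3 ≠ 2, so there is no saddle point; optimal play is mixed.
Central is strictly dominated by North, so the inspector never plays it.
Route-1 is strictly dominated by Route-2 (it gives the inspector strictly more in every row), so the smuggler never plays it.
On the remaining 2×2 (North, South vs Route-2, Route-3):
Let the inspector play North with probability p. Expected payoff against Route-2: 7p + (-8)(1−p) = 15p − 8; against Route-3: (-3)p + 2(1−p) = −5p + 2.
Setting these equal: 15p − 8 = −5p + 2 ⇒ 20p = 10 ⇒ p = 1/2, and the value is (15)·(1/2) − 8 = -1/2.
For the smuggler: with q = P(Route-2), equating North's and South's payoffs gives 10q − 3 = −10q + 2 ⇒ q = 1/4.

-1/2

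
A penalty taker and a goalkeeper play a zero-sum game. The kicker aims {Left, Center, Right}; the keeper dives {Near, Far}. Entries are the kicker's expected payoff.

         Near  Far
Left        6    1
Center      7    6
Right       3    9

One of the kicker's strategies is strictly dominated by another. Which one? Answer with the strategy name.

Center gives a strictly higher payoff than Left against every column: 7 > 6, 6 > 1.
So Left is strictly dominated and the kicker never plays it.

Left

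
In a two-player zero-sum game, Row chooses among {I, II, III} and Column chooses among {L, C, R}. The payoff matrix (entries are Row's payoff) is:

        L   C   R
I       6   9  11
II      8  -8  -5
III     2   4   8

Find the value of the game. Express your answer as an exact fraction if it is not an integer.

Row minima: I → 6, II → -8, III → 2; maximin = 6.
Column maxima: L → 8, C → 9, R → 11; minimax = 8.
6 ≠ 8, so there is no saddle point; optimal play is mixed.
III is strictly dominated by I, so Row never plays it.
R is strictly dominated by C (it gives Row strictly more in every row), so Column never plays it.
On the remaining 2×2 (I, II vs L, C):
Let Row play I with probability p. Expected payoff against L: 6p + 8(1−p) = −2p + 8; against C: 9p + (-8)(1−p) = 17p − 8.
Setting these equal: −2p + 8 = 17p − 8 ⇒ −19p = -16 ⇒ p = 16/19, and the value is (-2)·(16/19) + 8 = 120/19.
For Column: with q = P(L), equating I's and II's payoffs gives −3q + 9 = 16q − 8 ⇒ q = 17/19.

120/19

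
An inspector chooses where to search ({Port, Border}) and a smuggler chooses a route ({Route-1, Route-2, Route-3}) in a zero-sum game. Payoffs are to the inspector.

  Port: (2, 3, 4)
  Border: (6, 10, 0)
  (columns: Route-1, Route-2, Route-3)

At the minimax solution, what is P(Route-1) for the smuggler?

1/2

Row minima: Port → 2, Border → 0; maximin = 2.
Column maxima: Route-1 → 6, Route-2 → 10, Route-3 → 4; minimax = 4.
2 ≠ 4, so there is no saddle point; optimal play is mixed.
Route-2 is strictly dominated by Route-1 (it gives the inspector strictly more in every row), so the smuggler never plays it.
On the remaining 2×2 (Port, Border vs Route-1, Route-3):
Let the inspector play Port with probability p. Expected payoff against Route-1: 2p + 6(1−p) = −4p + 6; against Route-3: 4p + 0(1−p) = 4p.
Setting these equal: −4p + 6 = 4p ⇒ −8p = -6 ⇒ p = 3/4, and the value is (-4)·(3/4) + 6 = 3.
For the smuggler: with q = P(Route-1), equating Port's and Border's payoffs gives −2q + 4 = 6q ⇒ q = 1/2.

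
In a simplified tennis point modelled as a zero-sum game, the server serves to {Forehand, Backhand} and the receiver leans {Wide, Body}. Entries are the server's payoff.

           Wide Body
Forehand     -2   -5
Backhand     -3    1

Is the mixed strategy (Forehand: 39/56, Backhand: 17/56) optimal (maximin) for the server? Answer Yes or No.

Against Wide this mix gives (39/56)·(-2) + (17/56)·(-3) = -129/56.
Against Body this mix gives (39/56)·(-5) + (17/56)·1 = -89/28.
The receiver will play Body, holding the server to -89/28. Shifting weight toward the row that does better against Body would raise this floor (the equalizing mix achieves -17/7 against both Body and Wide), so the proposed strategy is not optimal.

No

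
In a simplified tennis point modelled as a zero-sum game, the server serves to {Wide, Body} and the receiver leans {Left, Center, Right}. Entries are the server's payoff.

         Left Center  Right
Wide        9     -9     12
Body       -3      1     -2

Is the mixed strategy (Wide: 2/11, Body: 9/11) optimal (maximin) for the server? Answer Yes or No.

Yes

Against Left this mix gives (2/11)·9 + (9/11)·(-3) = -9/11.
Against Center this mix gives (2/11)·(-9) + (9/11)·1 = -9/11.
Against Right this mix gives (2/11)·12 + (9/11)·(-2) = 6/11.
All of the receiver's active replies (Left, Center) yield -9/11, and no column does worse for the server. The mix makes the receiver indifferent and guarantees -9/11, so it is optimal.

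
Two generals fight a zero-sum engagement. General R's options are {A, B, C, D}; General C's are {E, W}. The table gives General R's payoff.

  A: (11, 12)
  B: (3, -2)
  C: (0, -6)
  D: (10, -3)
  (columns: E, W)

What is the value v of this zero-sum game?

11

Row minima: A → 11, B → -2, C → -6, D → -3; maximin = 11.
Column maxima: E → 11, W → 12; minimax = 11.
Since maximin = minimax = 11, there is a saddle point and the value is 11.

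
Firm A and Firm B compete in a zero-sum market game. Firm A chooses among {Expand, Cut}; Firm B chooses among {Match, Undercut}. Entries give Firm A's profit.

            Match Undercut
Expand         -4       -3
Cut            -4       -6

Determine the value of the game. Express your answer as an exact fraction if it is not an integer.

-4

Row minima: Expand → -4, Cut → -6; maximin = -4.
Column maxima: Match → -4, Undercut → -3; minimax = -4.
Since maximin = minimax = -4, there is a saddle point and the value is -4.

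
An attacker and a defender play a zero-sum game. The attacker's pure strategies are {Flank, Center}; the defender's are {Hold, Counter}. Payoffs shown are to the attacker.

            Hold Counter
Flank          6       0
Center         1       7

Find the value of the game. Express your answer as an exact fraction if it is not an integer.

7/2

Row minima: Flank → 0, Center → 1; maximin = 1.
Column maxima: Hold → 6, Counter → 7; minimax = 6.
1 ≠ 6, so there is no saddle point; optimal play is mixed.
Let the attacker play Flank with probability p. Expected payoff against Hold: 6p + 1(1−p) = 5p + 1; against Counter: 0p + 7(1−p) = −7p + 7.
Setting these equal: 5p + 1 = −7p + 7 ⇒ 12p = 6 ⇒ p = 1/2, and the value is (5)·(1/2) + 1 = 7/2.
For the defender: with q = P(Hold), equating Flank's and Center's payoffs gives 6q = −6q + 7 ⇒ q = 7/12.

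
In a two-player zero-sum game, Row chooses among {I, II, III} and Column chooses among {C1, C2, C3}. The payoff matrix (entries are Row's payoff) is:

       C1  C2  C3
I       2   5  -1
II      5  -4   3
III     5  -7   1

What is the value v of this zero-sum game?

Row minima: I → -1, II → -4, III → -7; maximin = -1.
Column maxima: C1 → 5, C2 → 5, C3 → 3; minimax = 3.
-1 ≠ 3, so there is no saddle point; optimal play is mixed.
C1 is strictly dominated by C3 (it gives Row strictly more in every row), so Column never plays it.
With C1 eliminated, III is strictly dominated by II (II gives Row strictly more in every remaining column), so Row never plays it.
On the remaining 2×2 (I, II vs C2, C3):
Let Row play I with probability p. Expected payoff against C2: 5p + (-4)(1−p) = 9p − 4; against C3: (-1)p + 3(1−p) = −4p + 3.
Setting these equal: 9p − 4 = −4p + 3 ⇒ 13p = 7 ⇒ p = 7/13, and the value is (9)·(7/13) − 4 = 11/13.
For Column: with q = P(C2), equating I's and II's payoffs gives 6q − 1 = −7q + 3 ⇒ q = 4/13.

11/13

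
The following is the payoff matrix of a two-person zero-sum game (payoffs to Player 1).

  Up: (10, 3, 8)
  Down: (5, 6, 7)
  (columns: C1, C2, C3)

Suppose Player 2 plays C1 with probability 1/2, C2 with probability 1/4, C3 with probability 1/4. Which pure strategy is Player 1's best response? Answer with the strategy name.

Up

Expected payoff of Up: (1/2)·10 + (1/4)·3 + (1/4)·8 = 31/4.
Expected payoff of Down: (1/2)·5 + (1/4)·6 + (1/4)·7 = 23/4.
The largest is 31/4, so Player 1's best response is Up.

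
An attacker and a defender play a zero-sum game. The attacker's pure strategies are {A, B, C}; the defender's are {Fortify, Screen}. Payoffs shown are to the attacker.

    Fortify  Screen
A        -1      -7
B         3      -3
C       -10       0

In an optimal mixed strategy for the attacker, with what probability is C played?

Row minima: A → -7, B → -3, C → -10; maximin = -3.
Column maxima: Fortify → 3, Screen → 0; minimax = 0.
-3 ≠ 0, so there is no saddle point; optimal play is mixed.
A is strictly dominated by B, so the attacker never plays it.
On the remaining 2×2 (B, C vs Fortify, Screen):
Let the attacker play B with probability p. Expected payoff against Fortify: 3p + (-10)(1−p) = 13p − 10; against Screen: (-3)p + 0(1−p) = −3p.
Setting these equal: 13p − 10 = −3p ⇒ 16p = 10 ⇒ p = 5/8, and the value is (13)·(5/8) − 10 = -15/8.
For the defender: with q = P(Fortify), equating B's and C's payoffs gives 6q − 3 = −10q ⇒ q = 3/16.

3/8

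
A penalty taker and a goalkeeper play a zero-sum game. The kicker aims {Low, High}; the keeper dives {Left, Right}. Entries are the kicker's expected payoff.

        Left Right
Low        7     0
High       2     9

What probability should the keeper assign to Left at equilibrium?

9/14

Row minima: Low → 0, High → 2; maximin = 2.
Column maxima: Left → 7, Right → 9; minimax = 7.
2 ≠ 7, so there is no saddle point; optimal play is mixed.
Let the kicker play Low with probability p. Expected payoff against Left: 7p + 2(1−p) = 5p + 2; against Right: 0p + 9(1−p) = −9p + 9.
Setting these equal: 5p + 2 = −9p + 9 ⇒ 14p = 7 ⇒ p = 1/2, and the value is (5)·(1/2) + 2 = 9/2.
For the keeper: with q = P(Left), equating Low's and High's payoffs gives 7q = −7q + 9 ⇒ q = 9/14.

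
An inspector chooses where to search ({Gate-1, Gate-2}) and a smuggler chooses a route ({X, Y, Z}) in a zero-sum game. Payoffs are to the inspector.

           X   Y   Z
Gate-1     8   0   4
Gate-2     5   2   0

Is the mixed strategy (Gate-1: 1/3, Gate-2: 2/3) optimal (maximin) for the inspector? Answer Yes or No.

Against X this mix gives (1/3)·8 + (2/3)·5 = 6.
Against Y this mix gives (1/3)·0 + (2/3)·2 = 4/3.
Against Z this mix gives (1/3)·4 + (2/3)·0 = 4/3.
All of the smuggler's active replies (Y, Z) yield 4/3, and no column does worse for the inspector. The mix makes the smuggler indifferent and guarantees 4/3, so it is optimal.

Yes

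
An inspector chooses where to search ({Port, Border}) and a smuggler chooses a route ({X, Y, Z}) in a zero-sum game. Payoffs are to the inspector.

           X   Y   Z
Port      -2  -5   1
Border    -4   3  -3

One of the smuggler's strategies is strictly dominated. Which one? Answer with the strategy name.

Z

X holds the inspector's payoff strictly below Z in every row: -2 < 1, -4 < -3.
So Z is strictly dominated for the smuggler.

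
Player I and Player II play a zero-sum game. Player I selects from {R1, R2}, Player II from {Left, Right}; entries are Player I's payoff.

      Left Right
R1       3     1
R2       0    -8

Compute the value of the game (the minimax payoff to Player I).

Row minima: R1 → 1, R2 → -8; maximin = 1.
Column maxima: Left → 3, Right → 1; minimax = 1.
Since maximin = minimax = 1, there is a saddle point and the value is 1.

1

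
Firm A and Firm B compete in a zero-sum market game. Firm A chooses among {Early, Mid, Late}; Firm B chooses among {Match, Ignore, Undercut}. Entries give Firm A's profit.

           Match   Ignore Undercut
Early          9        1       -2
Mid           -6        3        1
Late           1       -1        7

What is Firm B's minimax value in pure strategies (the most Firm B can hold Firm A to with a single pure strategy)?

Column maxima: Match → 9, Ignore → 3, Undercut → 7.
The smallest of these is 3.

3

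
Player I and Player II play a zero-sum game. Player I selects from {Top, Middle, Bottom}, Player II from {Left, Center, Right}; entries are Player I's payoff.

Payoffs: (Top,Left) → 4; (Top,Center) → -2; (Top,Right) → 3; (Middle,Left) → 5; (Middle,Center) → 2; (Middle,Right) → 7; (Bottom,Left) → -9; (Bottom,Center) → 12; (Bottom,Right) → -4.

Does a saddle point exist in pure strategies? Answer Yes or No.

Row minima: Top → -2, Middle → 2, Bottom → -9; maximin = 2.
Column maxima: Left → 5, Center → 12, Right → 7; minimax = 5.
2 ≠ 5, so no pure-strategy equilibrium exists.

No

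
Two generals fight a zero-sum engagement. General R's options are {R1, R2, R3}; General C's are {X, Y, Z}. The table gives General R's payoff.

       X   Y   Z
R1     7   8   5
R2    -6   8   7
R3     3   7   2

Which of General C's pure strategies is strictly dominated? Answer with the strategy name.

Y

X holds General R's payoff strictly below Y in every row: 7 < 8, -6 < 8, 3 < 7.
So Y is strictly dominated for General C.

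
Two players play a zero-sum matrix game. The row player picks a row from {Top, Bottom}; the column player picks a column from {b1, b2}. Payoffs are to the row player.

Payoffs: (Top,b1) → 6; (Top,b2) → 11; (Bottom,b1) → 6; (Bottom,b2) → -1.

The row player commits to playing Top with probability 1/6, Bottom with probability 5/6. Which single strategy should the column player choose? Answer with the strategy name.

b2

If the column player plays b1, the row player's expected payoff is (1/6)·6 + (5/6)·6 = 6.
If the column player plays b2, the row player's expected payoff is (1/6)·11 + (5/6)·(-1) = 1.
The column player minimizes the row player's payoff; the smallest is 1, so the best response is b2.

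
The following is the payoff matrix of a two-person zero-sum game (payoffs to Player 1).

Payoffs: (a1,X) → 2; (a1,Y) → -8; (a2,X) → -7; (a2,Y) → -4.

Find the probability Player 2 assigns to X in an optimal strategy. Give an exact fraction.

4/13

Row minima: a1 → -8, a2 → -7; maximin = -7.
Column maxima: X → 2, Y → -4; minimax = -4.
-7 ≠ -4, so there is no saddle point; optimal play is mixed.
Let Player 1 play a1 with probability p. Expected payoff against X: 2p + (-7)(1−p) = 9p − 7; against Y: (-8)p + (-4)(1−p) = −4p − 4.
Setting these equal: 9p − 7 = −4p − 4 ⇒ 13p = 3 ⇒ p = 3/13, and the value is (9)·(3/13) − 7 = -64/13.
For Player 2: with q = P(X), equating a1's and a2's payoffs gives 10q − 8 = −3q − 4 ⇒ q = 4/13.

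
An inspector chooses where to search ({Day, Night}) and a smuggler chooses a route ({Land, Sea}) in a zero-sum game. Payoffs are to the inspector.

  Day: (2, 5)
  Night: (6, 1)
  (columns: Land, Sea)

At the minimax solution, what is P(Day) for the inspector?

5/8

Row minima: Day → 2, Night → 1; maximin = 2.
Column maxima: Land → 6, Sea → 5; minimax = 5.
2 ≠ 5, so there is no saddle point; optimal play is mixed.
Let the inspector play Day with probability p. Expected payoff against Land: 2p + 6(1−p) = −4p + 6; against Sea: 5p + 1(1−p) = 4p + 1.
Setting these equal: −4p + 6 = 4p + 1 ⇒ −8p = -5 ⇒ p = 5/8, and the value is (-4)·(5/8) + 6 = 7/2.
For the smuggler: with q = P(Land), equating Day's and Night's payoffs gives −3q + 5 = 5q + 1 ⇒ q = 1/2.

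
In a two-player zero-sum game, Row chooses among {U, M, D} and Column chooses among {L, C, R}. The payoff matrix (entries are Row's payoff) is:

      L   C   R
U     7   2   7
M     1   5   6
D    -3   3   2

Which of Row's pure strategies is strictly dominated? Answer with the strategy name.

M gives a strictly higher payoff than D against every column: 1 > -3, 5 > 3, 6 > 2.
So D is strictly dominated and Row never plays it.

D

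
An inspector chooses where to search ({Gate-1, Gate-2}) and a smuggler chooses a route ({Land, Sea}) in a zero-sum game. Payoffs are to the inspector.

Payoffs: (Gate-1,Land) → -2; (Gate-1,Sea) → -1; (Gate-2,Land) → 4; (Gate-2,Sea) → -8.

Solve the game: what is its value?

Row minima: Gate-1 → -2, Gate-2 → -8; maximin = -2.
Column maxima: Land → 4, Sea → -1; minimax = -1.
-2 ≠ -1, so there is no saddle point; optimal play is mixed.
Let the inspector play Gate-1 with probability p. Expected payoff against Land: (-2)p + 4(1−p) = −6p + 4; against Sea: (-1)p + (-8)(1−p) = 7p − 8.
Setting these equal: −6p + 4 = 7p − 8 ⇒ −13p = -12 ⇒ p = 12/13, and the value is (-6)·(12/13) + 4 = -20/13.
For the smuggler: with q = P(Land), equating Gate-1's and Gate-2's payoffs gives −q − 1 = 12q − 8 ⇒ q = 7/13.

-20/13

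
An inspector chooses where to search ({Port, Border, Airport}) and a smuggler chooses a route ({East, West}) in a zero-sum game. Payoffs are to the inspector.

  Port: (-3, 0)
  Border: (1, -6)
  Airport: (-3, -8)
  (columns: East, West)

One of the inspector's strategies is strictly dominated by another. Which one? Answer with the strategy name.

Airport

Border gives a strictly higher payoff than Airport against every column: 1 > -3, -6 > -8.
So Airport is strictly dominated and the inspector never plays it.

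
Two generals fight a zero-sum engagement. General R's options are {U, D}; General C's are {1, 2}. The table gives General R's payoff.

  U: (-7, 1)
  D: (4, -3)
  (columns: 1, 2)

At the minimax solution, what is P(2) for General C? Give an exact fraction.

11/15

Row minima: U → -7, D → -3; maximin = -3.
Column maxima: 1 → 4, 2 → 1; minimax = 1.
-3 ≠ 1, so there is no saddle point; optimal play is mixed.
Let General R play U with probability p. Expected payoff against 1: (-7)p + 4(1−p) = −11p + 4; against 2: 1p + (-3)(1−p) = 4p − 3.
Setting these equal: −11p + 4 = 4p − 3 ⇒ −15p = -7 ⇒ p = 7/15, and the value is (-11)·(7/15) + 4 = -17/15.
For General C: with q = P(1), equating U's and D's payoffs gives −8q + 1 = 7q − 3 ⇒ q = 4/15.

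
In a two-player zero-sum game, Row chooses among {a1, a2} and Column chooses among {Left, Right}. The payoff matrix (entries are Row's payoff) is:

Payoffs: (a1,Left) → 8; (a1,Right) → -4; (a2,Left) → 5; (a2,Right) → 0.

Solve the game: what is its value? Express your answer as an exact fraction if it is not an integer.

Row minima: a1 → -4, a2 → 0; maximin = 0.
Column maxima: Left → 8, Right → 0; minimax = 0.
Since maximin = minimax = 0, there is a saddle point and the value is 0.

0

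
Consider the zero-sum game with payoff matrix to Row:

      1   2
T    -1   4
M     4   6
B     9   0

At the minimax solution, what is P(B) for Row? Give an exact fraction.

Row minima: T → -1, M → 4, B → 0; maximin = 4.
Column maxima: 1 → 9, 2 → 6; minimax = 6.
4 ≠ 6, so there is no saddle point; optimal play is mixed.
T is strictly dominated by M, so Row never plays it.
On the remaining 2×2 (M, B vs 1, 2):
Let Row play M with probability p. Expected payoff against 1: 4p + 9(1−p) = −5p + 9; against 2: 6p + 0(1−p) = 6p.
Setting these equal: −5p + 9 = 6p ⇒ −11p = -9 ⇒ p = 9/11, and the value is (-5)·(9/11) + 9 = 54/11.
For Column: with q = P(1), equating M's and B's payoffs gives −2q + 6 = 9q ⇒ q = 6/11.

2/11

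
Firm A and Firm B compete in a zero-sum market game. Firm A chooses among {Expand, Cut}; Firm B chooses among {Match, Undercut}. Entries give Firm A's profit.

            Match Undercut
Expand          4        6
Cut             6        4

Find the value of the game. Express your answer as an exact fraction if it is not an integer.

5

Row minima: Expand → 4, Cut → 4; maximin = 4.
Column maxima: Match → 6, Undercut → 6; minimax = 6.
4 ≠ 6, so there is no saddle point; optimal play is mixed.
Let Firm A play Expand with probability p. Expected payoff against Match: 4p + 6(1−p) = −2p + 6; against Undercut: 6p + 4(1−p) = 2p + 4.
Setting these equal: −2p + 6 = 2p + 4 ⇒ −4p = -2 ⇒ p = 1/2, and the value is (-2)·(1/2) + 6 = 5.
For Firm B: with q = P(Match), equating Expand's and Cut's payoffs gives −2q + 6 = 2q + 4 ⇒ q = 1/2.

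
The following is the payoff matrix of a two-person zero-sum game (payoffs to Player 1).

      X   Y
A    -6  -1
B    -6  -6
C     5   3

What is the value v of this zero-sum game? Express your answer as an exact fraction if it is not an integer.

Row minima: A → -6, B → -6, C → 3; maximin = 3.
Column maxima: X → 5, Y → 3; minimax = 3.
Since maximin = minimax = 3, there is a saddle point and the value is 3.

3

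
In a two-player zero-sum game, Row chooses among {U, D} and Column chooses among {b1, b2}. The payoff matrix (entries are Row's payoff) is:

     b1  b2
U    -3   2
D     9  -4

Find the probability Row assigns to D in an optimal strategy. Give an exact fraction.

5/18

Row minima: U → -3, D → -4; maximin = -3.
Column maxima: b1 → 9, b2 → 2; minimax = 2.
-3 ≠ 2, so there is no saddle point; optimal play is mixed.
Let Row play U with probability p. Expected payoff against b1: (-3)p + 9(1−p) = −12p + 9; against b2: 2p + (-4)(1−p) = 6p − 4.
Setting these equal: −12p + 9 = 6p − 4 ⇒ −18p = -13 ⇒ p = 13/18, and the value is (-12)·(13/18) + 9 = 1/3.
For Column: with q = P(b1), equating U's and D's payoffs gives −5q + 2 = 13q − 4 ⇒ q = 1/3.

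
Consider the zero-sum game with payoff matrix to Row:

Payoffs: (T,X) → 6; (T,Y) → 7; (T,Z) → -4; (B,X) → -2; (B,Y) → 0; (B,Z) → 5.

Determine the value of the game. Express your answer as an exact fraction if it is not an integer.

Row minima: T → -4, B → -2; maximin = -2.
Column maxima: X → 6, Y → 7, Z → 5; minimax = 5.
-2 ≠ 5, so there is no saddle point; optimal play is mixed.
Y is strictly dominated by X (it gives Row strictly more in every row), so Column never plays it.
On the remaining 2×2 (T, B vs X, Z):
Let Row play T with probability p. Expected payoff against X: 6p + (-2)(1−p) = 8p − 2; against Z: (-4)p + 5(1−p) = −9p + 5.
Setting these equal: 8p − 2 = −9p + 5 ⇒ 17p = 7 ⇒ p = 7/17, and the value is (8)·(7/17) − 2 = 22/17.
For Column: with q = P(X), equating T's and B's payoffs gives 10q − 4 = −7q + 5 ⇒ q = 9/17.

22/17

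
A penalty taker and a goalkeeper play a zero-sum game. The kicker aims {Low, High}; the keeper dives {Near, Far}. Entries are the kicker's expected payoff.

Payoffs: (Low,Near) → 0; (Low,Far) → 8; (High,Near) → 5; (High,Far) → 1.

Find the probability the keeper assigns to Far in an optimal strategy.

5/12

Row minima: Low → 0, High → 1; maximin = 1.
Column maxima: Near → 5, Far → 8; minimax = 5.
1 ≠ 5, so there is no saddle point; optimal play is mixed.
Let the kicker play Low with probability p. Expected payoff against Near: 0p + 5(1−p) = −5p + 5; against Far: 8p + 1(1−p) = 7p + 1.
Setting these equal: −5p + 5 = 7p + 1 ⇒ −12p = -4 ⇒ p = 1/3, and the value is (-5)·(1/3) + 5 = 10/3.
For the keeper: with q = P(Near), equating Low's and High's payoffs gives −8q + 8 = 4q + 1 ⇒ q = 7/12.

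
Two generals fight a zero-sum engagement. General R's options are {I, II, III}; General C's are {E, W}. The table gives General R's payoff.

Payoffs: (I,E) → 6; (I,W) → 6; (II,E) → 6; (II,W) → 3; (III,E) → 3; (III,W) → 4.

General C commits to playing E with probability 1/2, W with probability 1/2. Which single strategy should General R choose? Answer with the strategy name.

I

Expected payoff of I: (1/2)·6 + (1/2)·6 = 6.
Expected payoff of II: (1/2)·6 + (1/2)·3 = 9/2.
Expected payoff of III: (1/2)·3 + (1/2)·4 = 7/2.
The largest is 6, so General R's best response is I.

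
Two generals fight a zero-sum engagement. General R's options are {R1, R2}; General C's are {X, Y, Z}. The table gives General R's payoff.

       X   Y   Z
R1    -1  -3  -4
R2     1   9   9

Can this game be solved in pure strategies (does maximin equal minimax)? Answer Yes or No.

Yes

Row minima: R1 → -4, R2 → 1; maximin = 1.
Column maxima: X → 1, Y → 9, Z → 9; minimax = 1.
maximin = minimax = 1, so a saddle point exists.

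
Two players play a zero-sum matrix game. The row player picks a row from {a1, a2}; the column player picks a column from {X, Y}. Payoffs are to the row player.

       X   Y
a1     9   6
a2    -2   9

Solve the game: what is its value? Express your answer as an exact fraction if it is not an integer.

93/14

Row minima: a1 → 6, a2 → -2; maximin = 6.
Column maxima: X → 9, Y → 9; minimax = 9.
6 ≠ 9, so there is no saddle point; optimal play is mixed.
Let the row player play a1 with probability p. Expected payoff against X: 9p + (-2)(1−p) = 11p − 2; against Y: 6p + 9(1−p) = −3p + 9.
Setting these equal: 11p − 2 = −3p + 9 ⇒ 14p = 11 ⇒ p = 11/14, and the value is (11)·(11/14) − 2 = 93/14.
For the column player: with q = P(X), equating a1's and a2's payoffs gives 3q + 6 = −11q + 9 ⇒ q = 3/14.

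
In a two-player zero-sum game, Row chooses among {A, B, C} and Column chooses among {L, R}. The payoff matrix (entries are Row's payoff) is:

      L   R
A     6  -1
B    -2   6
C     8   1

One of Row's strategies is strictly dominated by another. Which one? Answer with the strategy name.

A

C gives a strictly higher payoff than A against every column: 8 > 6, 1 > -1.
So A is strictly dominated and Row never plays it.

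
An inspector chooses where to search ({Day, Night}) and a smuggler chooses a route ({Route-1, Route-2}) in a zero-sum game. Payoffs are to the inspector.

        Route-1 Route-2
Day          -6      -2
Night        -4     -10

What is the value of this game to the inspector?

-26/5

Row minima: Day → -6, Night → -10; maximin = -6.
Column maxima: Route-1 → -4, Route-2 → -2; minimax = -4.
-6 ≠ -4, so there is no saddle point; optimal play is mixed.
Let the inspector play Day with probability p. Expected payoff against Route-1: (-6)p + (-4)(1−p) = −2p − 4; against Route-2: (-2)p + (-10)(1−p) = 8p − 10.
Setting these equal: −2p − 4 = 8p − 10 ⇒ −10p = -6 ⇒ p = 3/5, and the value is (-2)·(3/5) − 4 = -26/5.
For the smuggler: with q = P(Route-1), equating Day's and Night's payoffs gives −4q − 2 = 6q − 10 ⇒ q = 4/5.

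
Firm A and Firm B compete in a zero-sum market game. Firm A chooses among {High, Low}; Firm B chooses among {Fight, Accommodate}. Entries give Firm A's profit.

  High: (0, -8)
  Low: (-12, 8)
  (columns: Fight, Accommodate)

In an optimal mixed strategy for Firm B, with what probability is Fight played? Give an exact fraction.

Row minima: High → -8, Low → -12; maximin = -8.
Column maxima: Fight → 0, Accommodate → 8; minimax = 0.
-8 ≠ 0, so there is no saddle point; optimal play is mixed.
Let Firm A play High with probability p. Expected payoff against Fight: 0p + (-12)(1−p) = 12p − 12; against Accommodate: (-8)p + 8(1−p) = −16p + 8.
Setting these equal: 12p − 12 = −16p + 8 ⇒ 28p = 20 ⇒ p = 5/7, and the value is (12)·(5/7) − 12 = -24/7.
For Firm B: with q = P(Fight), equating High's and Low's payoffs gives 8q − 8 = −20q + 8 ⇒ q = 4/7.

4/7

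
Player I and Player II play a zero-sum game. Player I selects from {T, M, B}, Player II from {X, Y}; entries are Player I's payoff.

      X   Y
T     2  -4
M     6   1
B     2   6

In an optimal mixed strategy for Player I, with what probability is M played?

Row minima: T → -4, M → 1, B → 2; maximin = 2.
Column maxima: X → 6, Y → 6; minimax = 6.
2 ≠ 6, so there is no saddle point; optimal play is mixed.
T is strictly dominated by M, so Player I never plays it.
On the remaining 2×2 (M, B vs X, Y):
Let Player I play M with probability p. Expected payoff against X: 6p + 2(1−p) = 4p + 2; against Y: 1p + 6(1−p) = −5p + 6.
Setting these equal: 4p + 2 = −5p + 6 ⇒ 9p = 4 ⇒ p = 4/9, and the value is (4)·(4/9) + 2 = 34/9.
For Player II: with q = P(X), equating M's and B's payoffs gives 5q + 1 = −4q + 6 ⇒ q = 5/9.

4/9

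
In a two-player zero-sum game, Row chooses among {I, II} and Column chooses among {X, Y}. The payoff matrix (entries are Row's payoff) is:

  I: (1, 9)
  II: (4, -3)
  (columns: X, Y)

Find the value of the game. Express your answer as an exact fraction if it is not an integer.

Row minima: I → 1, II → -3; maximin = 1.
Column maxima: X → 4, Y → 9; minimax = 4.
1 ≠ 4, so there is no saddle point; optimal play is mixed.
Let Row play I with probability p. Expected payoff against X: 1p + 4(1−p) = −3p + 4; against Y: 9p + (-3)(1−p) = 12p − 3.
Setting these equal: −3p + 4 = 12p − 3 ⇒ −15p = -7 ⇒ p = 7/15, and the value is (-3)·(7/15) + 4 = 13/5.
For Column: with q = P(X), equating I's and II's payoffs gives −8q + 9 = 7q − 3 ⇒ q = 4/5.

13/5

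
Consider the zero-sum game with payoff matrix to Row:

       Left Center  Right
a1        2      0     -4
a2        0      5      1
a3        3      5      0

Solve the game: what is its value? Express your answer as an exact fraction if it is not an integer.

Row minima: a1 → -4, a2 → 0, a3 → 0; maximin = 0.
Column maxima: Left → 3, Center → 5, Right → 1; minimax = 1.
0 ≠ 1, so there is no saddle point; optimal play is mixed.
a1 is strictly dominated by a3, so Row never plays it.
With a1 eliminated, Center is strictly dominated by Left (it gives Row strictly more in every remaining row), so Column never plays it.
On the remaining 2×2 (a2, a3 vs Left, Right):
Let Row play a2 with probability p. Expected payoff against Left: 0p + 3(1−p) = −3p + 3; against Right: 1p + 0(1−p) = p.
Setting these equal: −3p + 3 = p ⇒ −4p = -3 ⇒ p = 3/4, and the value is (-3)·(3/4) + 3 = 3/4.
For Column: with q = P(Left), equating a2's and a3's payoffs gives −q + 1 = 3q ⇒ q = 1/4.

3/4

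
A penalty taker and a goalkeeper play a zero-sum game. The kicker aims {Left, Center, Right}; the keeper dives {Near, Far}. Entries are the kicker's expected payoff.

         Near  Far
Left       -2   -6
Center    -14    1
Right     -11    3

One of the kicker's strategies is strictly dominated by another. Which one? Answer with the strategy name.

Center

Right gives a strictly higher payoff than Center against every column: -11 > -14, 3 > 1.
So Center is strictly dominated and the kicker never plays it.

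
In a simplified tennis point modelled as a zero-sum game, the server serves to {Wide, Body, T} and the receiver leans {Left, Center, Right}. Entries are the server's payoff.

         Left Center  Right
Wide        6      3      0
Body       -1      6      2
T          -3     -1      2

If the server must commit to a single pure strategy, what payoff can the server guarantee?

0

Row minima: Wide → 0, Body → -1, T → -3.
The best of these is 0.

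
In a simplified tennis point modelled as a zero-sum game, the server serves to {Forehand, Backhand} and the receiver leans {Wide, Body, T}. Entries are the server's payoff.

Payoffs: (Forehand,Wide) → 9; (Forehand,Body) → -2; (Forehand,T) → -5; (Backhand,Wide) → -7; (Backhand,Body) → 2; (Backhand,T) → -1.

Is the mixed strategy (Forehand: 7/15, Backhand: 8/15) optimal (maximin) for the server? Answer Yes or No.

No

Against Wide this mix gives (7/15)·9 + (8/15)·(-7) = 7/15.
Against Body this mix gives (7/15)·(-2) + (8/15)·2 = 2/15.
Against T this mix gives (7/15)·(-5) + (8/15)·(-1) = -43/15.
The receiver will play T, holding the server to -43/15. Shifting weight toward the row that does better against T would raise this floor (the equalizing mix achieves -11/5 against both T and Wide), so the proposed strategy is not optimal.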